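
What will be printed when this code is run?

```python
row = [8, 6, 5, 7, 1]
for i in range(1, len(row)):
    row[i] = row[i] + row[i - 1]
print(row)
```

i=1: row[1] = 6+8 = 14 → [8, 14, 5, 7, 1]
i=2: row[2] = 5+14 = 19 → [8, 14, 19, 7, 1]
i=3: row[3] = 7+19 = 26 → [8, 14, 19, 26, 1]
i=4: row[4] = 1+26 = 27 → [8, 14, 19, 26, 27]

[8, 14, 19, 26, 27]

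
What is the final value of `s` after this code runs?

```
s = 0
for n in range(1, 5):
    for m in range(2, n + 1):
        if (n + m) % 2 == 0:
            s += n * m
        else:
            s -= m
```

32

n=2,m=2: even sum, s = 0+4 = 4
n=3,m=2: odd sum, s = 4-2 = 2
n=3,m=3: even sum, s = 2+9 = 11
n=4,m=2: even sum, s = 11+8 = 19
n=4,m=3: odd sum, s = 19-3 = 16
n=4,m=4: even sum, s = 16+16 = 32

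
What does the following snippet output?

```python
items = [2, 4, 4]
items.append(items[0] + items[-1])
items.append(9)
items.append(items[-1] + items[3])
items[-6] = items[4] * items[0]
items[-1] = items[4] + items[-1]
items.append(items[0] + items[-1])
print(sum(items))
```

107

append items[0]+items[-1] = 2+4 = 6 → [2, 4, 4, 6]
append 9 → [2, 4, 4, 6, 9]
append items[-1]+items[3] = 9+6 = 15 → [2, 4, 4, 6, 9, 15]
items[-6] = items[4]*items[0] = 9*2 = 18 → [18, 4, 4, 6, 9, 15]
items[-1] = items[4]+items[-1] = 9+15 = 24 → [18, 4, 4, 6, 9, 24]
append items[0]+items[-1] = 18+24 = 42 → [18, 4, 4, 6, 9, 24, 42]
sum = 107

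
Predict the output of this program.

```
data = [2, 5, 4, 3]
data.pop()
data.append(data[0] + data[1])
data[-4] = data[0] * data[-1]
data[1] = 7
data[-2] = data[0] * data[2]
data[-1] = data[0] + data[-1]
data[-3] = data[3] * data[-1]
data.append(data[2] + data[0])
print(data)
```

[14, 441, 56, 21, 70]

pop() removes 3 → [2, 5, 4]
append data[0]+data[1] = 2+5 = 7 → [2, 5, 4, 7]
data[-4] = data[0]*data[-1] = 2*7 = 14 → [14, 5, 4, 7]
data[1] = 7 → [14, 7, 4, 7]
data[-2] = data[0]*data[2] = 14*4 = 56 → [14, 7, 56, 7]
data[-1] = data[0]+data[-1] = 14+7 = 21 → [14, 7, 56, 21]
data[-3] = data[3]*data[-1] = 21*21 = 441 → [14, 441, 56, 21]
append data[2]+data[0] = 56+14 = 70 → [14, 441, 56, 21, 70]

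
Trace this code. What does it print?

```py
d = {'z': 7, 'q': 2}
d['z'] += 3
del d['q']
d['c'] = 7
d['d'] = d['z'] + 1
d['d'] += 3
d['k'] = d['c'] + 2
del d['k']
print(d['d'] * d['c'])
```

d['z'] = 7+3 = 10 → {'z': 10, 'q': 2}
del 'q' → {'z': 10}
d['c'] = 7 → {'z': 10, 'c': 7}
d['d'] = d['z']+1 = 11 → {'z': 10, 'c': 7, 'd': 11}
d['d'] = 11+3 = 14 → {'z': 10, 'c': 7, 'd': 14}
d['k'] = d['c']+2 = 9 → {'z': 10, 'c': 7, 'd': 14, 'k': 9}
del 'k' → {'z': 10, 'c': 7, 'd': 14}
d['d']*d['c'] = 14*7 = 98

98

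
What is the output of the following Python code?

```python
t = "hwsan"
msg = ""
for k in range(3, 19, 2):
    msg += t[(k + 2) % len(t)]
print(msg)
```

k=3: add t[0]='h' → 'h'
k=5: add t[2]='s' → 'hs'
k=7: add t[4]='n' → 'hsn'
k=9: add t[1]='w' → 'hsnw'
k=11: add t[3]='a' → 'hsnwa'
k=13: add t[0]='h' → 'hsnwah'
k=15: add t[2]='s' → 'hsnwahs'
k=17: add t[4]='n' → 'hsnwahsn'

hsnwahsn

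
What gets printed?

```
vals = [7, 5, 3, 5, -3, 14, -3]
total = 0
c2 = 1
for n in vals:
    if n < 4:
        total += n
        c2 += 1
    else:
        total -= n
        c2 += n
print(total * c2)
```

-1190

n=7: not <4, total = 0-7 = -7; c2=8
n=5: not <4, total = (-7)-5 = -12; c2=13
n=3: <4, total = (-12)+3 = -9; c2=14
n=5: not <4, total = (-9)-5 = -14; c2=19
n=-3: <4, total = (-14)+(-3) = -17; c2=20
n=14: not <4, total = (-17)-14 = -31; c2=34
n=-3: <4, total = (-31)+(-3) = -34; c2=35
total*c2 = (-34)*35 = -1190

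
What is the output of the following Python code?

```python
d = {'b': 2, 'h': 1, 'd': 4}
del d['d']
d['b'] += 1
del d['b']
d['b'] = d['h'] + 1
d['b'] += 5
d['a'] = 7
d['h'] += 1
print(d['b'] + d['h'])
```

del 'd' → {'b': 2, 'h': 1}
d['b'] = 2+1 = 3 → {'b': 3, 'h': 1}
del 'b' → {'h': 1}
d['b'] = d['h']+1 = 2 → {'h': 1, 'b': 2}
d['b'] = 2+5 = 7 → {'h': 1, 'b': 7}
d['a'] = 7 → {'h': 1, 'b': 7, 'a': 7}
d['h'] = 1+1 = 2 → {'h': 2, 'b': 7, 'a': 7}
d['b']+d['h'] = 7+2 = 9

9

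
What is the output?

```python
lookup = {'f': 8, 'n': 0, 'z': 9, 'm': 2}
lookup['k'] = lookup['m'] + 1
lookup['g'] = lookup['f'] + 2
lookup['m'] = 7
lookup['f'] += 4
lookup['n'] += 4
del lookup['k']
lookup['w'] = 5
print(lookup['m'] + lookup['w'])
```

lookup['k'] = lookup['m']+1 = 3 → {'f': 8, 'n': 0, 'z': 9, 'm': 2, 'k': 3}
lookup['g'] = lookup['f']+2 = 10 → {'f': 8, 'n': 0, 'z': 9, 'm': 2, 'k': 3, 'g': 10}
lookup['m'] = 7 → {'f': 8, 'n': 0, 'z': 9, 'm': 7, 'k': 3, 'g': 10}
lookup['f'] = 8+4 = 12 → {'f': 12, 'n': 0, 'z': 9, 'm': 7, 'k': 3, 'g': 10}
lookup['n'] = 0+4 = 4 → {'f': 12, 'n': 4, 'z': 9, 'm': 7, 'k': 3, 'g': 10}
del 'k' → {'f': 12, 'n': 4, 'z': 9, 'm': 7, 'g': 10}
lookup['w'] = 5 → {'f': 12, 'n': 4, 'z': 9, 'm': 7, 'g': 10, 'w': 5}
lookup['m']+lookup['w'] = 7+5 = 12

12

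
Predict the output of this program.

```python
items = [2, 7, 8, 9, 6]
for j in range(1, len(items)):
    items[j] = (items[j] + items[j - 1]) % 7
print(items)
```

[2, 2, 3, 5, 4]

j=1: items[1] = (7+2)%7 = 2 → [2, 2, 8, 9, 6]
j=2: items[2] = (8+2)%7 = 3 → [2, 2, 3, 9, 6]
j=3: items[3] = (9+3)%7 = 5 → [2, 2, 3, 5, 6]
j=4: items[4] = (6+5)%7 = 4 → [2, 2, 3, 5, 4]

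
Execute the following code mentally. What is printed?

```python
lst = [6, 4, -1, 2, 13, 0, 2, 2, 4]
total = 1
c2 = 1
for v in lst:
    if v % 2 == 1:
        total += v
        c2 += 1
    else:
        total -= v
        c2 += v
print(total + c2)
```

v=6: not odd, total = 1-6 = -5; c2=7
v=4: not odd, total = (-5)-4 = -9; c2=11
v=-1: odd, total = (-9)+(-1) = -10; c2=12
v=2: not odd, total = (-10)-2 = -12; c2=14
v=13: odd, total = (-12)+13 = 1; c2=15
v=0: not odd, total = 1-0 = 1; c2=15
v=2: not odd, total = 1-2 = -1; c2=17
v=2: not odd, total = (-1)-2 = -3; c2=19
v=4: not odd, total = (-3)-4 = -7; c2=23
total+c2 = (-7)+23 = 16

16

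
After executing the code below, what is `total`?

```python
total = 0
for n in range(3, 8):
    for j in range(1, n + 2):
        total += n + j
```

n=3,j=1: total = 0+4 = 4
n=3,j=2: total = 4+5 = 9
n=3,j=3: total = 9+6 = 15
n=3,j=4: total = 15+7 = 22
n=4,j=1: total = 22+5 = 27
n=4,j=2: total = 27+6 = 33
n=4,j=3: total = 33+7 = 40
n=4,j=4: total = 40+8 = 48
n=4,j=5: total = 48+9 = 57
n=5,j=1: total = 57+6 = 63
n=5,j=2: total = 63+7 = 70
n=5,j=3: total = 70+8 = 78
n=5,j=4: total = 78+9 = 87
n=5,j=5: total = 87+10 = 97
n=5,j=6: total = 97+11 = 108
n=6,j=1: total = 108+7 = 115
n=6,j=2: total = 115+8 = 123
n=6,j=3: total = 123+9 = 132
n=6,j=4: total = 132+10 = 142
n=6,j=5: total = 142+11 = 153
n=6,j=6: total = 153+12 = 165
n=6,j=7: total = 165+13 = 178
n=7,j=1: total = 178+8 = 186
n=7,j=2: total = 186+9 = 195
n=7,j=3: total = 195+10 = 205
n=7,j=4: total = 205+11 = 216
n=7,j=5: total = 216+12 = 228
n=7,j=6: total = 228+13 = 241
n=7,j=7: total = 241+14 = 255
n=7,j=8: total = 255+15 = 270

270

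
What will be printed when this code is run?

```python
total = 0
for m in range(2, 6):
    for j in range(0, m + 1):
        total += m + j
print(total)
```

m=2,j=0: total = 0+2 = 2
m=2,j=1: total = 2+3 = 5
m=2,j=2: total = 5+4 = 9
m=3,j=0: total = 9+3 = 12
m=3,j=1: total = 12+4 = 16
m=3,j=2: total = 16+5 = 21
m=3,j=3: total = 21+6 = 27
m=4,j=0: total = 27+4 = 31
m=4,j=1: total = 31+5 = 36
m=4,j=2: total = 36+6 = 42
m=4,j=3: total = 42+7 = 49
m=4,j=4: total = 49+8 = 57
m=5,j=0: total = 57+5 = 62
m=5,j=1: total = 62+6 = 68
m=5,j=2: total = 68+7 = 75
m=5,j=3: total = 75+8 = 83
m=5,j=4: total = 83+9 = 92
m=5,j=5: total = 92+10 = 102

102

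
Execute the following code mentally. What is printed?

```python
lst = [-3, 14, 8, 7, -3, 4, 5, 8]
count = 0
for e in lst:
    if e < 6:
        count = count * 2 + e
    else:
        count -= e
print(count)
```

e=-3: <6, count = 0*2+(-3) = -3
e=14: not <6, count = (-3)-14 = -17
e=8: not <6, count = (-17)-8 = -25
e=7: not <6, count = (-25)-7 = -32
e=-3: <6, count = (-32)*2+(-3) = -67
e=4: <6, count = (-67)*2+4 = -130
e=5: <6, count = (-130)*2+5 = -255
e=8: not <6, count = (-255)-8 = -263

-263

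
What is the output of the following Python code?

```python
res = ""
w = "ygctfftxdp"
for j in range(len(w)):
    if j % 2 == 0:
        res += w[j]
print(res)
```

j=0: add 'y' → 'y'
j=1: skip
j=2: add 'c' → 'yc'
j=3: skip
j=4: add 'f' → 'ycf'
j=5: skip
j=6: add 't' → 'ycft'
j=7: skip
j=8: add 'd' → 'ycftd'
j=9: skip

ycftd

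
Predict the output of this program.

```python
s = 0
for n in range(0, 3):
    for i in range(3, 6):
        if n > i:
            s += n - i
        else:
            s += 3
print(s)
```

27

n=0,i=3: not 0>3, s = 0+3 = 3
n=0,i=4: not 0>4, s = 3+3 = 6
n=0,i=5: not 0>5, s = 6+3 = 9
n=1,i=3: not 1>3, s = 9+3 = 12
n=1,i=4: not 1>4, s = 12+3 = 15
n=1,i=5: not 1>5, s = 15+3 = 18
n=2,i=3: not 2>3, s = 18+3 = 21
n=2,i=4: not 2>4, s = 21+3 = 24
n=2,i=5: not 2>5, s = 24+3 = 27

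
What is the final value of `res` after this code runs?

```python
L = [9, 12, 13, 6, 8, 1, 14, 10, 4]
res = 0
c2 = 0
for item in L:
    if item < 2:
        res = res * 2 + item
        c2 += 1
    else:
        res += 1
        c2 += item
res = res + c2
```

91

item=9: not <2, res = 0+1 = 1; c2=9
item=12: not <2, res = 1+1 = 2; c2=21
item=13: not <2, res = 2+1 = 3; c2=34
item=6: not <2, res = 3+1 = 4; c2=40
item=8: not <2, res = 4+1 = 5; c2=48
item=1: <2, res = 5*2+1 = 11; c2=49
item=14: not <2, res = 11+1 = 12; c2=63
item=10: not <2, res = 12+1 = 13; c2=73
item=4: not <2, res = 13+1 = 14; c2=77
res+c2 = 14+77 = 91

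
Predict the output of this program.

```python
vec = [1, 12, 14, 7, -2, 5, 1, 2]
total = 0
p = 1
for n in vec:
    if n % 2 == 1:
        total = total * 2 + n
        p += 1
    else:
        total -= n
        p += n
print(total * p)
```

n=1: odd, total = 0*2+1 = 1; p=2
n=12: not odd, total = 1-12 = -11; p=14
n=14: not odd, total = (-11)-14 = -25; p=28
n=7: odd, total = (-25)*2+7 = -43; p=29
n=-2: not odd, total = (-43)-(-2) = -41; p=27
n=5: odd, total = (-41)*2+5 = -77; p=28
n=1: odd, total = (-77)*2+1 = -153; p=29
n=2: not odd, total = (-153)-2 = -155; p=31
total*p = (-155)*31 = -4805

-4805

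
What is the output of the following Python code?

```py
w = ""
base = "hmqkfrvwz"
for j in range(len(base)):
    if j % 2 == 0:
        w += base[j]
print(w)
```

j=0: add 'h' → 'h'
j=1: skip
j=2: add 'q' → 'hq'
j=3: skip
j=4: add 'f' → 'hqf'
j=5: skip
j=6: add 'v' → 'hqfv'
j=7: skip
j=8: add 'z' → 'hqfvz'

hqfvz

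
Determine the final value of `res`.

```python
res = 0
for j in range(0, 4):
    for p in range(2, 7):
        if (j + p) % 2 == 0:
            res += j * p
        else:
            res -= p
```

j=0,p=2: even sum, res = 0+0 = 0
j=0,p=3: odd sum, res = 0-3 = -3
j=0,p=4: even sum, res = (-3)+0 = -3
j=0,p=5: odd sum, res = (-3)-5 = -8
j=0,p=6: even sum, res = (-8)+0 = -8
j=1,p=2: odd sum, res = (-8)-2 = -10
j=1,p=3: even sum, res = (-10)+3 = -7
j=1,p=4: odd sum, res = (-7)-4 = -11
j=1,p=5: even sum, res = (-11)+5 = -6
j=1,p=6: odd sum, res = (-6)-6 = -12
j=2,p=2: even sum, res = (-12)+4 = -8
j=2,p=3: odd sum, res = (-8)-3 = -11
j=2,p=4: even sum, res = (-11)+8 = -3
j=2,p=5: odd sum, res = (-3)-5 = -8
j=2,p=6: even sum, res = (-8)+12 = 4
j=3,p=2: odd sum, res = 4-2 = 2
j=3,p=3: even sum, res = 2+9 = 11
j=3,p=4: odd sum, res = 11-4 = 7
j=3,p=5: even sum, res = 7+15 = 22
j=3,p=6: odd sum, res = 22-6 = 16

16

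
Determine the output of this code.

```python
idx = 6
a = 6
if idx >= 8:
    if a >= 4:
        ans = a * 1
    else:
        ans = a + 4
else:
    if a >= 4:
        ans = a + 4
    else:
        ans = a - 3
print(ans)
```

10

idx=6, a=6
idx >= 8 is False; a >= 4 is True
→ ans = a + 4 = 10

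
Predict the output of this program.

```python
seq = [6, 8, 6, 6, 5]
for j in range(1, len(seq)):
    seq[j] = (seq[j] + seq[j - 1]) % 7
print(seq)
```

[6, 0, 6, 5, 3]

j=1: seq[1] = (8+6)%7 = 0 → [6, 0, 6, 6, 5]
j=2: seq[2] = (6+0)%7 = 6 → [6, 0, 6, 6, 5]
j=3: seq[3] = (6+6)%7 = 5 → [6, 0, 6, 5, 5]
j=4: seq[4] = (5+5)%7 = 3 → [6, 0, 6, 5, 3]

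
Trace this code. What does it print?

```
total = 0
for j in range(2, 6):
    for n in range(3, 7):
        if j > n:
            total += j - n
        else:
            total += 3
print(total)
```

43

j=2,n=3: not 2>3, total = 0+3 = 3
j=2,n=4: not 2>4, total = 3+3 = 6
j=2,n=5: not 2>5, total = 6+3 = 9
j=2,n=6: not 2>6, total = 9+3 = 12
j=3,n=3: not 3>3, total = 12+3 = 15
j=3,n=4: not 3>4, total = 15+3 = 18
j=3,n=5: not 3>5, total = 18+3 = 21
j=3,n=6: not 3>6, total = 21+3 = 24
j=4,n=3: 4>3, total = 24+1 = 25
j=4,n=4: not 4>4, total = 25+3 = 28
j=4,n=5: not 4>5, total = 28+3 = 31
j=4,n=6: not 4>6, total = 31+3 = 34
j=5,n=3: 5>3, total = 34+2 = 36
j=5,n=4: 5>4, total = 36+1 = 37
j=5,n=5: not 5>5, total = 37+3 = 40
j=5,n=6: not 5>6, total = 40+3 = 43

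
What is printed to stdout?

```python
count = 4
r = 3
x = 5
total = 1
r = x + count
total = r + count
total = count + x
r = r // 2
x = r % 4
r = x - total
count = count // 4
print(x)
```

0

r = 5+4 = 9
total = 9+4 = 13
total = 4+5 = 9
r = 9//2 = 4
x = 4%4 = 0
r = 0-9 = -9
count = 4//4 = 1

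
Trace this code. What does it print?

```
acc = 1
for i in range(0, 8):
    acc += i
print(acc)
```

i=0: acc = 1+0 = 1
i=1: acc = 1+1 = 2
i=2: acc = 2+2 = 4
i=3: acc = 4+3 = 7
i=4: acc = 7+4 = 11
i=5: acc = 11+5 = 16
i=6: acc = 16+6 = 22
i=7: acc = 22+7 = 29

29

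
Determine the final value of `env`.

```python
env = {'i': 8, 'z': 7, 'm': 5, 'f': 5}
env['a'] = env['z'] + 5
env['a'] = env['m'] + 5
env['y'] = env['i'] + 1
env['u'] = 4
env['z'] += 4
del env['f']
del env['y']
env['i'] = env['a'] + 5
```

env['a'] = env['z']+5 = 12 → {'i': 8, 'z': 7, 'm': 5, 'f': 5, 'a': 12}
env['a'] = env['m']+5 = 10 → {'i': 8, 'z': 7, 'm': 5, 'f': 5, 'a': 10}
env['y'] = env['i']+1 = 9 → {'i': 8, 'z': 7, 'm': 5, 'f': 5, 'a': 10, 'y': 9}
env['u'] = 4 → {'i': 8, 'z': 7, 'm': 5, 'f': 5, 'a': 10, 'y': 9, 'u': 4}
env['z'] = 7+4 = 11 → {'i': 8, 'z': 11, 'm': 5, 'f': 5, 'a': 10, 'y': 9, 'u': 4}
del 'f' → {'i': 8, 'z': 11, 'm': 5, 'a': 10, 'y': 9, 'u': 4}
del 'y' → {'i': 8, 'z': 11, 'm': 5, 'a': 10, 'u': 4}
env['i'] = env['a']+5 = 15 → {'i': 15, 'z': 11, 'm': 5, 'a': 10, 'u': 4}

{'i': 15, 'z': 11, 'm': 5, 'a': 10, 'u': 4}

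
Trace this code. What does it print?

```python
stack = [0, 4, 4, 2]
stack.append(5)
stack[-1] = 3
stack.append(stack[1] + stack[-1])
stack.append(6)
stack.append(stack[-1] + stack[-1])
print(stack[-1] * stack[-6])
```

append 5 → [0, 4, 4, 2, 5]
stack[-1] = 3 → [0, 4, 4, 2, 3]
append stack[1]+stack[-1] = 4+3 = 7 → [0, 4, 4, 2, 3, 7]
append 6 → [0, 4, 4, 2, 3, 7, 6]
append stack[-1]+stack[-1] = 6+6 = 12 → [0, 4, 4, 2, 3, 7, 6, 12]
stack[-1]*stack[-6] = 12*4 = 48

48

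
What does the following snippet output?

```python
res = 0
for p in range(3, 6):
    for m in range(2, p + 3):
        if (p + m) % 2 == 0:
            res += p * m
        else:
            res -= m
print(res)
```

p=3,m=2: odd sum, res = 0-2 = -2
p=3,m=3: even sum, res = (-2)+9 = 7
p=3,m=4: odd sum, res = 7-4 = 3
p=3,m=5: even sum, res = 3+15 = 18
p=4,m=2: even sum, res = 18+8 = 26
p=4,m=3: odd sum, res = 26-3 = 23
p=4,m=4: even sum, res = 23+16 = 39
p=4,m=5: odd sum, res = 39-5 = 34
p=4,m=6: even sum, res = 34+24 = 58
p=5,m=2: odd sum, res = 58-2 = 56
p=5,m=3: even sum, res = 56+15 = 71
p=5,m=4: odd sum, res = 71-4 = 67
p=5,m=5: even sum, res = 67+25 = 92
p=5,m=6: odd sum, res = 92-6 = 86
p=5,m=7: even sum, res = 86+35 = 121

121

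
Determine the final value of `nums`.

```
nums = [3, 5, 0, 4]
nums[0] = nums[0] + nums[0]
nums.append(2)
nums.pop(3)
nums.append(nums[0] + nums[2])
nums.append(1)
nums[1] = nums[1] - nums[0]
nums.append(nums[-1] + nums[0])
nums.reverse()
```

nums[0] = nums[0]+nums[0] = 3+3 = 6 → [6, 5, 0, 4]
append 2 → [6, 5, 0, 4, 2]
pop(3) removes 4 → [6, 5, 0, 2]
append nums[0]+nums[2] = 6+0 = 6 → [6, 5, 0, 2, 6]
append 1 → [6, 5, 0, 2, 6, 1]
nums[1] = nums[1]-nums[0] = 5-6 = -1 → [6, -1, 0, 2, 6, 1]
append nums[-1]+nums[0] = 1+6 = 7 → [6, -1, 0, 2, 6, 1, 7]
reverse → [7, 1, 6, 2, 0, -1, 6]

[7, 1, 6, 2, 0, -1, 6]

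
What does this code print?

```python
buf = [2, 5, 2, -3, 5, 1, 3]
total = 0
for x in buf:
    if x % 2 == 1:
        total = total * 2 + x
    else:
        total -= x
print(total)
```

x=2: not odd, total = 0-2 = -2
x=5: odd, total = (-2)*2+5 = 1
x=2: not odd, total = 1-2 = -1
x=-3: odd, total = (-1)*2+(-3) = -5
x=5: odd, total = (-5)*2+5 = -5
x=1: odd, total = (-5)*2+1 = -9
x=3: odd, total = (-9)*2+3 = -15

-15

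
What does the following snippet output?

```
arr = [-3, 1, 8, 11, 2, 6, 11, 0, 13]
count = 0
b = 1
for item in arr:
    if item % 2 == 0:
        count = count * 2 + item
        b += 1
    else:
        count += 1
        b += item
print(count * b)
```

item=-3: not even, count = 0+1 = 1; b=-2
item=1: not even, count = 1+1 = 2; b=-1
item=8: even, count = 2*2+8 = 12; b=0
item=11: not even, count = 12+1 = 13; b=11
item=2: even, count = 13*2+2 = 28; b=12
item=6: even, count = 28*2+6 = 62; b=13
item=11: not even, count = 62+1 = 63; b=24
item=0: even, count = 63*2+0 = 126; b=25
item=13: not even, count = 126+1 = 127; b=38
count*b = 127*38 = 4826

4826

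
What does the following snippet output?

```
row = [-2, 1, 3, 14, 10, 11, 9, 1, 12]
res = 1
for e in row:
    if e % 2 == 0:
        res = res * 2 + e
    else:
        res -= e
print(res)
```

14

e=-2: even, res = 1*2+(-2) = 0
e=1: not even, res = 0-1 = -1
e=3: not even, res = (-1)-3 = -4
e=14: even, res = (-4)*2+14 = 6
e=10: even, res = 6*2+10 = 22
e=11: not even, res = 22-11 = 11
e=9: not even, res = 11-9 = 2
e=1: not even, res = 2-1 = 1
e=12: even, res = 1*2+12 = 14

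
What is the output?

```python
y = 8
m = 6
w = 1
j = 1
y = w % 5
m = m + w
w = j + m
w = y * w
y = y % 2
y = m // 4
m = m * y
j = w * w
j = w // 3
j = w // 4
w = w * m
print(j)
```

2

y = 1%5 = 1
m = 6+1 = 7
w = 1+7 = 8
w = 1*8 = 8
y = 1%2 = 1
y = 7//4 = 1
m = 7*1 = 7
j = 8*8 = 64
j = 8//3 = 2
j = 8//4 = 2
w = 8*7 = 56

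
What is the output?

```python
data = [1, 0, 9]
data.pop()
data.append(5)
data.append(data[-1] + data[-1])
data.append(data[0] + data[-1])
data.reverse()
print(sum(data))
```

pop() removes 9 → [1, 0]
append 5 → [1, 0, 5]
append data[-1]+data[-1] = 5+5 = 10 → [1, 0, 5, 10]
append data[0]+data[-1] = 1+10 = 11 → [1, 0, 5, 10, 11]
reverse → [11, 10, 5, 0, 1]
sum = 27

27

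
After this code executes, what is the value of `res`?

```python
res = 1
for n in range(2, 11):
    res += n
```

55

n=2: res = 1+2 = 3
n=3: res = 3+3 = 6
n=4: res = 6+4 = 10
n=5: res = 10+5 = 15
n=6: res = 15+6 = 21
n=7: res = 21+7 = 28
n=8: res = 28+8 = 36
n=9: res = 36+9 = 45
n=10: res = 45+10 = 55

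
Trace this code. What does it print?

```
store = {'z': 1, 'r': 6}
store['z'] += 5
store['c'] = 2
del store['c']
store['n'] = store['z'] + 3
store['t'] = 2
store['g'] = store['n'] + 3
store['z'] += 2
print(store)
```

{'z': 8, 'r': 6, 'n': 9, 't': 2, 'g': 12}

store['z'] = 1+5 = 6 → {'z': 6, 'r': 6}
store['c'] = 2 → {'z': 6, 'r': 6, 'c': 2}
del 'c' → {'z': 6, 'r': 6}
store['n'] = store['z']+3 = 9 → {'z': 6, 'r': 6, 'n': 9}
store['t'] = 2 → {'z': 6, 'r': 6, 'n': 9, 't': 2}
store['g'] = store['n']+3 = 12 → {'z': 6, 'r': 6, 'n': 9, 't': 2, 'g': 12}
store['z'] = 6+2 = 8 → {'z': 8, 'r': 6, 'n': 9, 't': 2, 'g': 12}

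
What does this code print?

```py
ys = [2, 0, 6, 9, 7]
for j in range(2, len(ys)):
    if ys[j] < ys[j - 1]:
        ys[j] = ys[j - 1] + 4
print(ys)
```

j=2: 6>=0, unchanged → [2, 0, 6, 9, 7]
j=3: 9>=6, unchanged → [2, 0, 6, 9, 7]
j=4: 7<9, ys[4] = 9+4 = 13 → [2, 0, 6, 9, 13]

[2, 0, 6, 9, 13]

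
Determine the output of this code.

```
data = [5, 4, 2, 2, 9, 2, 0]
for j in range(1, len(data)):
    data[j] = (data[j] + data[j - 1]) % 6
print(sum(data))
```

j=1: data[1] = (4+5)%6 = 3 → [5, 3, 2, 2, 9, 2, 0]
j=2: data[2] = (2+3)%6 = 5 → [5, 3, 5, 2, 9, 2, 0]
j=3: data[3] = (2+5)%6 = 1 → [5, 3, 5, 1, 9, 2, 0]
j=4: data[4] = (9+1)%6 = 4 → [5, 3, 5, 1, 4, 2, 0]
j=5: data[5] = (2+4)%6 = 0 → [5, 3, 5, 1, 4, 0, 0]
j=6: data[6] = (0+0)%6 = 0 → [5, 3, 5, 1, 4, 0, 0]
sum = 18

18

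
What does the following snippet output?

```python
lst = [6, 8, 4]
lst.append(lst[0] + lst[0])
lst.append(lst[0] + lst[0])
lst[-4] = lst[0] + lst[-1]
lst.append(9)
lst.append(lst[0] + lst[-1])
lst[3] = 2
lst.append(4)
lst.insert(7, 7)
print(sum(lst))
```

77

append lst[0]+lst[0] = 6+6 = 12 → [6, 8, 4, 12]
append lst[0]+lst[0] = 6+6 = 12 → [6, 8, 4, 12, 12]
lst[-4] = lst[0]+lst[-1] = 6+12 = 18 → [6, 18, 4, 12, 12]
append 9 → [6, 18, 4, 12, 12, 9]
append lst[0]+lst[-1] = 6+9 = 15 → [6, 18, 4, 12, 12, 9, 15]
lst[3] = 2 → [6, 18, 4, 2, 12, 9, 15]
append 4 → [6, 18, 4, 2, 12, 9, 15, 4]
insert 7 at 7 → [6, 18, 4, 2, 12, 9, 15, 7, 4]
sum = 77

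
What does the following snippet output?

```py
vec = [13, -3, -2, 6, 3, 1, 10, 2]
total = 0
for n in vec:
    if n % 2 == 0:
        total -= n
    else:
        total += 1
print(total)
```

n=13: not even, total = 0+1 = 1
n=-3: not even, total = 1+1 = 2
n=-2: even, total = 2-(-2) = 4
n=6: even, total = 4-6 = -2
n=3: not even, total = (-2)+1 = -1
n=1: not even, total = (-1)+1 = 0
n=10: even, total = 0-10 = -10
n=2: even, total = (-10)-2 = -12

-12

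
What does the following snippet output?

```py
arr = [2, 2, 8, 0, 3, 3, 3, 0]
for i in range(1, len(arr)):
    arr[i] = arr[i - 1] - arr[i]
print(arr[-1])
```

i=1: arr[1] = 2-2 = 0 → [2, 0, 8, 0, 3, 3, 3, 0]
i=2: arr[2] = 0-8 = -8 → [2, 0, -8, 0, 3, 3, 3, 0]
i=3: arr[3] = (-8)-0 = -8 → [2, 0, -8, -8, 3, 3, 3, 0]
i=4: arr[4] = (-8)-3 = -11 → [2, 0, -8, -8, -11, 3, 3, 0]
i=5: arr[5] = (-11)-3 = -14 → [2, 0, -8, -8, -11, -14, 3, 0]
i=6: arr[6] = (-14)-3 = -17 → [2, 0, -8, -8, -11, -14, -17, 0]
i=7: arr[7] = (-17)-0 = -17 → [2, 0, -8, -8, -11, -14, -17, -17]

-17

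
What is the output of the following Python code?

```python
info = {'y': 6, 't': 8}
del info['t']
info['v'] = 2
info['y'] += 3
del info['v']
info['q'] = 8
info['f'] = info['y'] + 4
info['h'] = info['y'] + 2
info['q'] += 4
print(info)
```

del 't' → {'y': 6}
info['v'] = 2 → {'y': 6, 'v': 2}
info['y'] = 6+3 = 9 → {'y': 9, 'v': 2}
del 'v' → {'y': 9}
info['q'] = 8 → {'y': 9, 'q': 8}
info['f'] = info['y']+4 = 13 → {'y': 9, 'q': 8, 'f': 13}
info['h'] = info['y']+2 = 11 → {'y': 9, 'q': 8, 'f': 13, 'h': 11}
info['q'] = 8+4 = 12 → {'y': 9, 'q': 12, 'f': 13, 'h': 11}

{'y': 9, 'q': 12, 'f': 13, 'h': 11}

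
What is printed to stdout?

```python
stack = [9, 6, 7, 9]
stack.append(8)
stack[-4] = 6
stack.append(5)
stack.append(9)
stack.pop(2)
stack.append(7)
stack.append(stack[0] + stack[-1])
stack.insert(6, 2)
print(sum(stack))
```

append 8 → [9, 6, 7, 9, 8]
stack[-4] = 6 → [9, 6, 7, 9, 8]
append 5 → [9, 6, 7, 9, 8, 5]
append 9 → [9, 6, 7, 9, 8, 5, 9]
pop(2) removes 7 → [9, 6, 9, 8, 5, 9]
append 7 → [9, 6, 9, 8, 5, 9, 7]
append stack[0]+stack[-1] = 9+7 = 16 → [9, 6, 9, 8, 5, 9, 7, 16]
insert 2 at 6 → [9, 6, 9, 8, 5, 9, 2, 7, 16]
sum = 71

71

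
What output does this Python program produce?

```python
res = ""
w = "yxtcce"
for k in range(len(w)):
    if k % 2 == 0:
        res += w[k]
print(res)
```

k=0: add 'y' → 'y'
k=1: skip
k=2: add 't' → 'yt'
k=3: skip
k=4: add 'c' → 'ytc'
k=5: skip

ytc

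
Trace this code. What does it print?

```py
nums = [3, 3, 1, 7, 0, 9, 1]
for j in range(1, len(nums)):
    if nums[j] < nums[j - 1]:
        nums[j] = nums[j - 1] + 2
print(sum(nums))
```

j=1: 3>=3, unchanged → [3, 3, 1, 7, 0, 9, 1]
j=2: 1<3, nums[2] = 3+2 = 5 → [3, 3, 5, 7, 0, 9, 1]
j=3: 7>=5, unchanged → [3, 3, 5, 7, 0, 9, 1]
j=4: 0<7, nums[4] = 7+2 = 9 → [3, 3, 5, 7, 9, 9, 1]
j=5: 9>=9, unchanged → [3, 3, 5, 7, 9, 9, 1]
j=6: 1<9, nums[6] = 9+2 = 11 → [3, 3, 5, 7, 9, 9, 11]
sum = 47

47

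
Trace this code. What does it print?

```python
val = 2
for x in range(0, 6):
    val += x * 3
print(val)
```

x=0: val = 2+0*3 = 2
x=1: val = 2+1*3 = 5
x=2: val = 5+2*3 = 11
x=3: val = 11+3*3 = 20
x=4: val = 20+4*3 = 32
x=5: val = 32+5*3 = 47

47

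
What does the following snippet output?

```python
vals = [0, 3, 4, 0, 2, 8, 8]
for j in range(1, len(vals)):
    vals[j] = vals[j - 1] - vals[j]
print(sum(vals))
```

j=1: vals[1] = 0-3 = -3 → [0, -3, 4, 0, 2, 8, 8]
j=2: vals[2] = (-3)-4 = -7 → [0, -3, -7, 0, 2, 8, 8]
j=3: vals[3] = (-7)-0 = -7 → [0, -3, -7, -7, 2, 8, 8]
j=4: vals[4] = (-7)-2 = -9 → [0, -3, -7, -7, -9, 8, 8]
j=5: vals[5] = (-9)-8 = -17 → [0, -3, -7, -7, -9, -17, 8]
j=6: vals[6] = (-17)-8 = -25 → [0, -3, -7, -7, -9, -17, -25]
sum = -68

-68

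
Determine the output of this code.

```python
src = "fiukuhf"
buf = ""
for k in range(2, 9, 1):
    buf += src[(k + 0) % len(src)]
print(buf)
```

k=2: add src[2]='u' → 'u'
k=3: add src[3]='k' → 'uk'
k=4: add src[4]='u' → 'uku'
k=5: add src[5]='h' → 'ukuh'
k=6: add src[6]='f' → 'ukuhf'
k=7: add src[0]='f' → 'ukuhff'
k=8: add src[1]='i' → 'ukuhffi'

ukuhffi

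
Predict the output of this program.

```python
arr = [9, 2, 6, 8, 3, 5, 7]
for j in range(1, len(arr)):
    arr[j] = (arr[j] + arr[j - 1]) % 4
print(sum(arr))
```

15

j=1: arr[1] = (2+9)%4 = 3 → [9, 3, 6, 8, 3, 5, 7]
j=2: arr[2] = (6+3)%4 = 1 → [9, 3, 1, 8, 3, 5, 7]
j=3: arr[3] = (8+1)%4 = 1 → [9, 3, 1, 1, 3, 5, 7]
j=4: arr[4] = (3+1)%4 = 0 → [9, 3, 1, 1, 0, 5, 7]
j=5: arr[5] = (5+0)%4 = 1 → [9, 3, 1, 1, 0, 1, 7]
j=6: arr[6] = (7+1)%4 = 0 → [9, 3, 1, 1, 0, 1, 0]
sum = 15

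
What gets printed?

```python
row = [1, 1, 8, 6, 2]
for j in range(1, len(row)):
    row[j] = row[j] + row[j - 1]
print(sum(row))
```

j=1: row[1] = 1+1 = 2 → [1, 2, 8, 6, 2]
j=2: row[2] = 8+2 = 10 → [1, 2, 10, 6, 2]
j=3: row[3] = 6+10 = 16 → [1, 2, 10, 16, 2]
j=4: row[4] = 2+16 = 18 → [1, 2, 10, 16, 18]
sum = 47

47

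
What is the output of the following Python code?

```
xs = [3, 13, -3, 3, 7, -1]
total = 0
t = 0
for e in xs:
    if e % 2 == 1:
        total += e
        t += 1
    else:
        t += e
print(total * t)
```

132

e=3: odd, total = 0+3 = 3; t=1
e=13: odd, total = 3+13 = 16; t=2
e=-3: odd, total = 16+(-3) = 13; t=3
e=3: odd, total = 13+3 = 16; t=4
e=7: odd, total = 16+7 = 23; t=5
e=-1: odd, total = 23+(-1) = 22; t=6
total*t = 22*6 = 132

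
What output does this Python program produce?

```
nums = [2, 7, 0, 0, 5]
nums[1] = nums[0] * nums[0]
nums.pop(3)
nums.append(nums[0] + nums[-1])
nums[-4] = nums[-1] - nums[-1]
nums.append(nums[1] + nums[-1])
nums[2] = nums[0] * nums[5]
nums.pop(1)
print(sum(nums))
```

nums[1] = nums[0]*nums[0] = 2*2 = 4 → [2, 4, 0, 0, 5]
pop(3) removes 0 → [2, 4, 0, 5]
append nums[0]+nums[-1] = 2+5 = 7 → [2, 4, 0, 5, 7]
nums[-4] = nums[-1]-nums[-1] = 7-7 = 0 → [2, 0, 0, 5, 7]
append nums[1]+nums[-1] = 0+7 = 7 → [2, 0, 0, 5, 7, 7]
nums[2] = nums[0]*nums[5] = 2*7 = 14 → [2, 0, 14, 5, 7, 7]
pop(1) removes 0 → [2, 14, 5, 7, 7]
sum = 35

35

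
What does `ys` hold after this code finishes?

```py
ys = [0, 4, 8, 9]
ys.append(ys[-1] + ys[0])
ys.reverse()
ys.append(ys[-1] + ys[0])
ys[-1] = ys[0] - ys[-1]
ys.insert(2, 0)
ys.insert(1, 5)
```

[9, 5, 9, 0, 8, 4, 0, 0]

append ys[-1]+ys[0] = 9+0 = 9 → [0, 4, 8, 9, 9]
reverse → [9, 9, 8, 4, 0]
append ys[-1]+ys[0] = 0+9 = 9 → [9, 9, 8, 4, 0, 9]
ys[-1] = ys[0]-ys[-1] = 9-9 = 0 → [9, 9, 8, 4, 0, 0]
insert 0 at 2 → [9, 9, 0, 8, 4, 0, 0]
insert 5 at 1 → [9, 5, 9, 0, 8, 4, 0, 0]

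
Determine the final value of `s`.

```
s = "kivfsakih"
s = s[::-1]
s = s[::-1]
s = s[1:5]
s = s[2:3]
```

'f'

reverse → 'hikasfvik'
reverse → 'kivfsakih'
slice [1:5] → 'ivfs'
slice [2:3] → 'f'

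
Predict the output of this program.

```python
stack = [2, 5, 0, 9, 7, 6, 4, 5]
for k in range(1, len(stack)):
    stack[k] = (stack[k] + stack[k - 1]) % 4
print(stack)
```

k=1: stack[1] = (5+2)%4 = 3 → [2, 3, 0, 9, 7, 6, 4, 5]
k=2: stack[2] = (0+3)%4 = 3 → [2, 3, 3, 9, 7, 6, 4, 5]
k=3: stack[3] = (9+3)%4 = 0 → [2, 3, 3, 0, 7, 6, 4, 5]
k=4: stack[4] = (7+0)%4 = 3 → [2, 3, 3, 0, 3, 6, 4, 5]
k=5: stack[5] = (6+3)%4 = 1 → [2, 3, 3, 0, 3, 1, 4, 5]
k=6: stack[6] = (4+1)%4 = 1 → [2, 3, 3, 0, 3, 1, 1, 5]
k=7: stack[7] = (5+1)%4 = 2 → [2, 3, 3, 0, 3, 1, 1, 2]

[2, 3, 3, 0, 3, 1, 1, 2]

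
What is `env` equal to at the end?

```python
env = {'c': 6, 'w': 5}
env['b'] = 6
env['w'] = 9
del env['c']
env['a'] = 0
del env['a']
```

{'w': 9, 'b': 6}

env['b'] = 6 → {'c': 6, 'w': 5, 'b': 6}
env['w'] = 9 → {'c': 6, 'w': 9, 'b': 6}
del 'c' → {'w': 9, 'b': 6}
env['a'] = 0 → {'w': 9, 'b': 6, 'a': 0}
del 'a' → {'w': 9, 'b': 6}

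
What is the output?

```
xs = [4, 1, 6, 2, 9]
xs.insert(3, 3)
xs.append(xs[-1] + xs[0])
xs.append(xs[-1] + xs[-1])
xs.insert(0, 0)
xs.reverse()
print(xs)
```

[26, 13, 9, 2, 3, 6, 1, 4, 0]

insert 3 at 3 → [4, 1, 6, 3, 2, 9]
append xs[-1]+xs[0] = 9+4 = 13 → [4, 1, 6, 3, 2, 9, 13]
append xs[-1]+xs[-1] = 13+13 = 26 → [4, 1, 6, 3, 2, 9, 13, 26]
insert 0 at 0 → [0, 4, 1, 6, 3, 2, 9, 13, 26]
reverse → [26, 13, 9, 2, 3, 6, 1, 4, 0]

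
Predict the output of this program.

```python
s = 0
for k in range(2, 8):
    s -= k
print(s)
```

k=2: s = 0-2 = -2
k=3: s = (-2)-3 = -5
k=4: s = (-5)-4 = -9
k=5: s = (-9)-5 = -14
k=6: s = (-14)-6 = -20
k=7: s = (-20)-7 = -27

-27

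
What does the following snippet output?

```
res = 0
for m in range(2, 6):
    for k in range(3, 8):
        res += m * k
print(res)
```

350

m=2,k=3: res = 0+6 = 6
m=2,k=4: res = 6+8 = 14
m=2,k=5: res = 14+10 = 24
m=2,k=6: res = 24+12 = 36
m=2,k=7: res = 36+14 = 50
m=3,k=3: res = 50+9 = 59
m=3,k=4: res = 59+12 = 71
m=3,k=5: res = 71+15 = 86
m=3,k=6: res = 86+18 = 104
m=3,k=7: res = 104+21 = 125
m=4,k=3: res = 125+12 = 137
m=4,k=4: res = 137+16 = 153
m=4,k=5: res = 153+20 = 173
m=4,k=6: res = 173+24 = 197
m=4,k=7: res = 197+28 = 225
m=5,k=3: res = 225+15 = 240
m=5,k=4: res = 240+20 = 260
m=5,k=5: res = 260+25 = 285
m=5,k=6: res = 285+30 = 315
m=5,k=7: res = 315+35 = 350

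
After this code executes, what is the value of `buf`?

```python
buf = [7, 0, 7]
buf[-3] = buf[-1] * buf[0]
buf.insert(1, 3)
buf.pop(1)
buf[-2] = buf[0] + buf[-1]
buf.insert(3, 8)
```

[49, 56, 7, 8]

buf[-3] = buf[-1]*buf[0] = 7*7 = 49 → [49, 0, 7]
insert 3 at 1 → [49, 3, 0, 7]
pop(1) removes 3 → [49, 0, 7]
buf[-2] = buf[0]+buf[-1] = 49+7 = 56 → [49, 56, 7]
insert 8 at 3 → [49, 56, 7, 8]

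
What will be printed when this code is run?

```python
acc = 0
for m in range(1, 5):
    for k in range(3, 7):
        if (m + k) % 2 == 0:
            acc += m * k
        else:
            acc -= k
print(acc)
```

m=1,k=3: even sum, acc = 0+3 = 3
m=1,k=4: odd sum, acc = 3-4 = -1
m=1,k=5: even sum, acc = (-1)+5 = 4
m=1,k=6: odd sum, acc = 4-6 = -2
m=2,k=3: odd sum, acc = (-2)-3 = -5
m=2,k=4: even sum, acc = (-5)+8 = 3
m=2,k=5: odd sum, acc = 3-5 = -2
m=2,k=6: even sum, acc = (-2)+12 = 10
m=3,k=3: even sum, acc = 10+9 = 19
m=3,k=4: odd sum, acc = 19-4 = 15
m=3,k=5: even sum, acc = 15+15 = 30
m=3,k=6: odd sum, acc = 30-6 = 24
m=4,k=3: odd sum, acc = 24-3 = 21
m=4,k=4: even sum, acc = 21+16 = 37
m=4,k=5: odd sum, acc = 37-5 = 32
m=4,k=6: even sum, acc = 32+24 = 56

56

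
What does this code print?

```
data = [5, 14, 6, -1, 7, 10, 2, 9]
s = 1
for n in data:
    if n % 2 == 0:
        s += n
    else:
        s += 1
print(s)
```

n=5: not even, s = 1+1 = 2
n=14: even, s = 2+14 = 16
n=6: even, s = 16+6 = 22
n=-1: not even, s = 22+1 = 23
n=7: not even, s = 23+1 = 24
n=10: even, s = 24+10 = 34
n=2: even, s = 34+2 = 36
n=9: not even, s = 36+1 = 37

37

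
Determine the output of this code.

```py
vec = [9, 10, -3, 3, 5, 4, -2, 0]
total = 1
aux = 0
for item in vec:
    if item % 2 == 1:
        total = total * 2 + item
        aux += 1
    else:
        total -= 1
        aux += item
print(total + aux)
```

item=9: odd, total = 1*2+9 = 11; aux=1
item=10: not odd, total = 11-1 = 10; aux=11
item=-3: odd, total = 10*2+(-3) = 17; aux=12
item=3: odd, total = 17*2+3 = 37; aux=13
item=5: odd, total = 37*2+5 = 79; aux=14
item=4: not odd, total = 79-1 = 78; aux=18
item=-2: not odd, total = 78-1 = 77; aux=16
item=0: not odd, total = 77-1 = 76; aux=16
total+aux = 76+16 = 92

92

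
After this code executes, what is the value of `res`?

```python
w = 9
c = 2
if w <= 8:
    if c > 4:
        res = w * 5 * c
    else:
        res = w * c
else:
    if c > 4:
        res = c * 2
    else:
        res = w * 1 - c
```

w=9, c=2
w <= 8 is False; c > 4 is False
→ res = w * 1 - c = 7

7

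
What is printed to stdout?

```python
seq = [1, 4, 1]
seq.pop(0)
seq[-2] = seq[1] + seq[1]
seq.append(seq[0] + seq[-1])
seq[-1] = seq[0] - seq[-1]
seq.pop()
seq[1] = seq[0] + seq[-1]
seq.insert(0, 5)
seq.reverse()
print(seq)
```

pop(0) removes 1 → [4, 1]
seq[-2] = seq[1]+seq[1] = 1+1 = 2 → [2, 1]
append seq[0]+seq[-1] = 2+1 = 3 → [2, 1, 3]
seq[-1] = seq[0]-seq[-1] = 2-3 = -1 → [2, 1, -1]
pop() removes -1 → [2, 1]
seq[1] = seq[0]+seq[-1] = 2+1 = 3 → [2, 3]
insert 5 at 0 → [5, 2, 3]
reverse → [3, 2, 5]

[3, 2, 5]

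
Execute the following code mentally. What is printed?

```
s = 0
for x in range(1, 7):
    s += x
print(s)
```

21

x=1: s = 0+1 = 1
x=2: s = 1+2 = 3
x=3: s = 3+3 = 6
x=4: s = 6+4 = 10
x=5: s = 10+5 = 15
x=6: s = 15+6 = 21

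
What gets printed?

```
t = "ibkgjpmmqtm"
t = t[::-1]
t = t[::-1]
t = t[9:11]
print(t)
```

tm

reverse → 'mtqmmpjgkbi'
reverse → 'ibkgjpmmqtm'
slice [9:11] → 'tm'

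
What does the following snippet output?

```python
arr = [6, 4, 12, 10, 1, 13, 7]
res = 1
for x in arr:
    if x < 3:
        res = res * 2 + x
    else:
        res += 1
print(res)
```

13

x=6: not <3, res = 1+1 = 2
x=4: not <3, res = 2+1 = 3
x=12: not <3, res = 3+1 = 4
x=10: not <3, res = 4+1 = 5
x=1: <3, res = 5*2+1 = 11
x=13: not <3, res = 11+1 = 12
x=7: not <3, res = 12+1 = 13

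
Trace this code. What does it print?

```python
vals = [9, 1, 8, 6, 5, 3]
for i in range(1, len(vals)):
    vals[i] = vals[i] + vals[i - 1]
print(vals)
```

i=1: vals[1] = 1+9 = 10 → [9, 10, 8, 6, 5, 3]
i=2: vals[2] = 8+10 = 18 → [9, 10, 18, 6, 5, 3]
i=3: vals[3] = 6+18 = 24 → [9, 10, 18, 24, 5, 3]
i=4: vals[4] = 5+24 = 29 → [9, 10, 18, 24, 29, 3]
i=5: vals[5] = 3+29 = 32 → [9, 10, 18, 24, 29, 32]

[9, 10, 18, 24, 29, 32]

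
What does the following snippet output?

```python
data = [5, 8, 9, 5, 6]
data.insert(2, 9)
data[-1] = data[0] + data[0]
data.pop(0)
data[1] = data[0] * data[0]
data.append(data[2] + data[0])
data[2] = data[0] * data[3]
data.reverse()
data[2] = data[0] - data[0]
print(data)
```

insert 9 at 2 → [5, 8, 9, 9, 5, 6]
data[-1] = data[0]+data[0] = 5+5 = 10 → [5, 8, 9, 9, 5, 10]
pop(0) removes 5 → [8, 9, 9, 5, 10]
data[1] = data[0]*data[0] = 8*8 = 64 → [8, 64, 9, 5, 10]
append data[2]+data[0] = 9+8 = 17 → [8, 64, 9, 5, 10, 17]
data[2] = data[0]*data[3] = 8*5 = 40 → [8, 64, 40, 5, 10, 17]
reverse → [17, 10, 5, 40, 64, 8]
data[2] = data[0]-data[0] = 17-17 = 0 → [17, 10, 0, 40, 64, 8]

[17, 10, 0, 40, 64, 8]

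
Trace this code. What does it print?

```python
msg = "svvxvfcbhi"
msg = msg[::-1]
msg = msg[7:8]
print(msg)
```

reverse → 'ihbcfvxvvs'
slice [7:8] → 'v'

v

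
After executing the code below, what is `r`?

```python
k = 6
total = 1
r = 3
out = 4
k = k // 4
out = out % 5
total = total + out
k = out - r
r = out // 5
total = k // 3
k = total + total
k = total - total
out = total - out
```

k = 6//4 = 1
out = 4%5 = 4
total = 1+4 = 5
k = 4-3 = 1
r = 4//5 = 0
total = 1//3 = 0
k = 0+0 = 0
k = 0-0 = 0
out = 0-4 = -4

0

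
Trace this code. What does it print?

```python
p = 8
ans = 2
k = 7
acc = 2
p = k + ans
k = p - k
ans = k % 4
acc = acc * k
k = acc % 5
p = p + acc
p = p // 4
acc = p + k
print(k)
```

4

p = 7+2 = 9
k = 9-7 = 2
ans = 2%4 = 2
acc = 2*2 = 4
k = 4%5 = 4
p = 9+4 = 13
p = 13//4 = 3
acc = 3+4 = 7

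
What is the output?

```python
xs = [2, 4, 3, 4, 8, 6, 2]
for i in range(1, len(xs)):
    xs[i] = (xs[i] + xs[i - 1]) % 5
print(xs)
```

i=1: xs[1] = (4+2)%5 = 1 → [2, 1, 3, 4, 8, 6, 2]
i=2: xs[2] = (3+1)%5 = 4 → [2, 1, 4, 4, 8, 6, 2]
i=3: xs[3] = (4+4)%5 = 3 → [2, 1, 4, 3, 8, 6, 2]
i=4: xs[4] = (8+3)%5 = 1 → [2, 1, 4, 3, 1, 6, 2]
i=5: xs[5] = (6+1)%5 = 2 → [2, 1, 4, 3, 1, 2, 2]
i=6: xs[6] = (2+2)%5 = 4 → [2, 1, 4, 3, 1, 2, 4]

[2, 1, 4, 3, 1, 2, 4]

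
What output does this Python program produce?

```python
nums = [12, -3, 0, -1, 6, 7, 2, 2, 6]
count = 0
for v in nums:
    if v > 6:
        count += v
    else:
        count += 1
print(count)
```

v=12: >6, count = 0+12 = 12
v=-3: not >6, count = 12+1 = 13
v=0: not >6, count = 13+1 = 14
v=-1: not >6, count = 14+1 = 15
v=6: not >6, count = 15+1 = 16
v=7: >6, count = 16+7 = 23
v=2: not >6, count = 23+1 = 24
v=2: not >6, count = 24+1 = 25
v=6: not >6, count = 25+1 = 26

26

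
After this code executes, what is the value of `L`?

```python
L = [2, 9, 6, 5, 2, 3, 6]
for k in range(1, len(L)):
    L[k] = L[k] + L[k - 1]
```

k=1: L[1] = 9+2 = 11 → [2, 11, 6, 5, 2, 3, 6]
k=2: L[2] = 6+11 = 17 → [2, 11, 17, 5, 2, 3, 6]
k=3: L[3] = 5+17 = 22 → [2, 11, 17, 22, 2, 3, 6]
k=4: L[4] = 2+22 = 24 → [2, 11, 17, 22, 24, 3, 6]
k=5: L[5] = 3+24 = 27 → [2, 11, 17, 22, 24, 27, 6]
k=6: L[6] = 6+27 = 33 → [2, 11, 17, 22, 24, 27, 33]

[2, 11, 17, 22, 24, 27, 33]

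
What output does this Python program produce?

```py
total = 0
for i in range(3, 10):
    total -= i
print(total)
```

i=3: total = 0-3 = -3
i=4: total = (-3)-4 = -7
i=5: total = (-7)-5 = -12
i=6: total = (-12)-6 = -18
i=7: total = (-18)-7 = -25
i=8: total = (-25)-8 = -33
i=9: total = (-33)-9 = -42

-42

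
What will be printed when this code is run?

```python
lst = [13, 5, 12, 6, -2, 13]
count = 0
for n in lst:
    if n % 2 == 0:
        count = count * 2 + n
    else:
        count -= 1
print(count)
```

n=13: not even, count = 0-1 = -1
n=5: not even, count = (-1)-1 = -2
n=12: even, count = (-2)*2+12 = 8
n=6: even, count = 8*2+6 = 22
n=-2: even, count = 22*2+(-2) = 42
n=13: not even, count = 42-1 = 41

41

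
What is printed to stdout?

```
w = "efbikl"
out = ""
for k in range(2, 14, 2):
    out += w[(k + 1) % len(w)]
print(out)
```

k=2: add w[3]='i' → 'i'
k=4: add w[5]='l' → 'il'
k=6: add w[1]='f' → 'ilf'
k=8: add w[3]='i' → 'ilfi'
k=10: add w[5]='l' → 'ilfil'
k=12: add w[1]='f' → 'ilfilf'

ilfilf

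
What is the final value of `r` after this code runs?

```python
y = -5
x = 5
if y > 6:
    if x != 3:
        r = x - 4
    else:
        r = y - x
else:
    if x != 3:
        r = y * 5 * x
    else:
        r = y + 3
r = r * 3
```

y=-5, x=5
y > 6 is False; x != 3 is True
→ r = y * 5 * x = -125
r = (-125)*3 = -375

-375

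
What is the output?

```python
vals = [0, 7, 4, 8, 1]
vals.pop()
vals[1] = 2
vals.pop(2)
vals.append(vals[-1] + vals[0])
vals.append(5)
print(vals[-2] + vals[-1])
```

13

pop() removes 1 → [0, 7, 4, 8]
vals[1] = 2 → [0, 2, 4, 8]
pop(2) removes 4 → [0, 2, 8]
append vals[-1]+vals[0] = 8+0 = 8 → [0, 2, 8, 8]
append 5 → [0, 2, 8, 8, 5]
vals[-2]+vals[-1] = 8+5 = 13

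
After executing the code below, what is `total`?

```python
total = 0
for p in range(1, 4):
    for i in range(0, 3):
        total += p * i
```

18

p=1,i=0: total = 0+0 = 0
p=1,i=1: total = 0+1 = 1
p=1,i=2: total = 1+2 = 3
p=2,i=0: total = 3+0 = 3
p=2,i=1: total = 3+2 = 5
p=2,i=2: total = 5+4 = 9
p=3,i=0: total = 9+0 = 9
p=3,i=1: total = 9+3 = 12
p=3,i=2: total = 12+6 = 18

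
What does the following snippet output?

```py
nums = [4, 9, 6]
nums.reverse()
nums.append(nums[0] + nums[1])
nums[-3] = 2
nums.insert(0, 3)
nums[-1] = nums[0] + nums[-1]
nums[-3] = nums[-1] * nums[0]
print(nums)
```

reverse → [6, 9, 4]
append nums[0]+nums[1] = 6+9 = 15 → [6, 9, 4, 15]
nums[-3] = 2 → [6, 2, 4, 15]
insert 3 at 0 → [3, 6, 2, 4, 15]
nums[-1] = nums[0]+nums[-1] = 3+15 = 18 → [3, 6, 2, 4, 18]
nums[-3] = nums[-1]*nums[0] = 18*3 = 54 → [3, 6, 54, 4, 18]

[3, 6, 54, 4, 18]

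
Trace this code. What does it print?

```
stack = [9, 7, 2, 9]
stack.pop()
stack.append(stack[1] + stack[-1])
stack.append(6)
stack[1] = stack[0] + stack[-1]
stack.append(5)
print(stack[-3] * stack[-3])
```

81

pop() removes 9 → [9, 7, 2]
append stack[1]+stack[-1] = 7+2 = 9 → [9, 7, 2, 9]
append 6 → [9, 7, 2, 9, 6]
stack[1] = stack[0]+stack[-1] = 9+6 = 15 → [9, 15, 2, 9, 6]
append 5 → [9, 15, 2, 9, 6, 5]
stack[-3]*stack[-3] = 9*9 = 81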